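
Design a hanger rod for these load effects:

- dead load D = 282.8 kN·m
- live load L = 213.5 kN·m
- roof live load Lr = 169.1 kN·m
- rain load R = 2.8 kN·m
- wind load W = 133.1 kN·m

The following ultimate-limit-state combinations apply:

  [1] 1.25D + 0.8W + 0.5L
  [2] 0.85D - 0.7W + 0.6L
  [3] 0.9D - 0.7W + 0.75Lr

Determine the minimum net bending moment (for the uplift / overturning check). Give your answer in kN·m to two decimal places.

275.31 kN·m

[1] 1.25(282.8) + 0.8(133.1) + 0.5(213.5) = 566.73
[2] 0.85(282.8) - 0.7(133.1) + 0.6(213.5) = 275.31
[3] 0.9(282.8) - 0.7(133.1) + 0.75(169.1) = 288.18
Combination 2 gives the minimum: 275.31 kN·m.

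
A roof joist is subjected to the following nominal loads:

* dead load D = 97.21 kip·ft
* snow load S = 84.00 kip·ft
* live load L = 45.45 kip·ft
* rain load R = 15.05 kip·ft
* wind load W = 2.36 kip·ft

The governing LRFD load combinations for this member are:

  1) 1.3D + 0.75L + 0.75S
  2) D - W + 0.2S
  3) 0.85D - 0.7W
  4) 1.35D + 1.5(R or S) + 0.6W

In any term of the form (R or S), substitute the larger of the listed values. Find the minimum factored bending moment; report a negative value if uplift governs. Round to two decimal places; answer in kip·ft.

80.98 kip·ft

(R or S) → S = 84.00 kip·ft.
1) 1.3(97.21) + 0.75(45.45) + 0.75(84.00) = 223.46
2) 1.0(97.21) - 1.0(2.36) + 0.2(84.00) = 111.65
3) 0.85(97.21) - 0.7(2.36) = 80.98
4) 1.35(97.21) + 1.5(84.00) + 0.6(2.36) = 258.65
Combination 3 gives the minimum: 80.98 kip·ft.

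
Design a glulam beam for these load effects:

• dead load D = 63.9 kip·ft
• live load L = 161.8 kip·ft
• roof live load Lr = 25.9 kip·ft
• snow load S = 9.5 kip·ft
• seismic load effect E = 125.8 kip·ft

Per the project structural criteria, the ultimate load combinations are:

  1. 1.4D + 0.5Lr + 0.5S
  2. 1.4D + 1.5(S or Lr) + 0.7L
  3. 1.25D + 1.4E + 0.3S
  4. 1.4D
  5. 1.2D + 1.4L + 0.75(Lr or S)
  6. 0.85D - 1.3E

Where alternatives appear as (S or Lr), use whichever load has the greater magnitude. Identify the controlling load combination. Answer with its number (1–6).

(S or Lr) → Lr = 25.9 kip·ft; (Lr or S) → Lr = 25.9 kip·ft.
1. 1.4(63.9) + 0.5(25.9) + 0.5(9.5) = 89.46 + 12.95 + 4.75 = 107.16
2. 1.4(63.9) + 1.5(25.9) + 0.7(161.8) = 89.46 + 38.85 + 113.26 = 241.57
3. 1.25(63.9) + 1.4(125.8) + 0.3(9.5) = 79.88 + 176.12 + 2.85 = 258.85
4. 1.4(63.9) = 89.46
5. 1.2(63.9) + 1.4(161.8) + 0.75(25.9) = 76.68 + 226.52 + 19.43 = 322.63
6. 0.85(63.9) - 1.3(125.8) = -109.23
The largest value is 322.63 kip·ft from combination 5.

Combination 5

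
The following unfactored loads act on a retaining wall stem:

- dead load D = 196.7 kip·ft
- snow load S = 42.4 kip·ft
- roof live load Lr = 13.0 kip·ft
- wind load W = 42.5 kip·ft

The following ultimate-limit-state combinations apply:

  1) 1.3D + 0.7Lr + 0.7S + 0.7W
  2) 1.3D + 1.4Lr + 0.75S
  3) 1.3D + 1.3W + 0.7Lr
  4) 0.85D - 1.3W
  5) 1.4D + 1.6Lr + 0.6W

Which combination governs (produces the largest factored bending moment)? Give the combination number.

1) 1.3(196.7) + 0.7(13.0) + 0.7(42.4) + 0.7(42.5) = 255.71 + 9.10 + 29.68 + 29.75 = 324.24
2) 1.3(196.7) + 1.4(13.0) + 0.75(42.4) = 255.71 + 18.20 + 31.80 = 305.71
3) 1.3(196.7) + 1.3(42.5) + 0.7(13.0) = 255.71 + 55.25 + 9.10 = 320.06
4) 0.85(196.7) - 1.3(42.5) = 167.20 - 55.25 = 111.95
5) 1.4(196.7) + 1.6(13.0) + 0.6(42.5) = 275.38 + 20.80 + 25.50 = 321.68
The largest value is 324.24 kip·ft from combination 1.

Combination 1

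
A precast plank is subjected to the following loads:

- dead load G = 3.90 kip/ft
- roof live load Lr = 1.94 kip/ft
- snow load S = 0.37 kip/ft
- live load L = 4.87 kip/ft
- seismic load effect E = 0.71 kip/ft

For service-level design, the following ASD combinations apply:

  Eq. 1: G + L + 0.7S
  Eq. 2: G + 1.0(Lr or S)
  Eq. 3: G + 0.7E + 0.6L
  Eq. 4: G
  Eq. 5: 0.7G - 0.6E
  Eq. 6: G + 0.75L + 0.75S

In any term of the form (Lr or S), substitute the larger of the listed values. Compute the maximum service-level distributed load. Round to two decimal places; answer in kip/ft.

(Lr or S) → Lr = 1.94 kip/ft.
Eq. 1: 1.0(3.90) + 1.0(4.87) + 0.7(0.37) = 3.90 + 4.87 + 0.26 = 9.03
Eq. 2: 1.0(3.90) + 1.0(1.94) = 3.90 + 1.94 = 5.84
Eq. 3: 1.0(3.90) + 0.7(0.71) + 0.6(4.87) = 3.90 + 0.50 + 2.92 = 7.32
Eq. 4: 1.0(3.90) = 3.90
Eq. 5: 0.7(3.90) - 0.6(0.71) = 2.73 - 0.43 = 2.30
Eq. 6: 1.0(3.90) + 0.75(4.87) + 0.75(0.37) = 3.90 + 3.65 + 0.28 = 7.83
The controlling combination is 1, giving 9.03 kip/ft.

9.03 kip/ft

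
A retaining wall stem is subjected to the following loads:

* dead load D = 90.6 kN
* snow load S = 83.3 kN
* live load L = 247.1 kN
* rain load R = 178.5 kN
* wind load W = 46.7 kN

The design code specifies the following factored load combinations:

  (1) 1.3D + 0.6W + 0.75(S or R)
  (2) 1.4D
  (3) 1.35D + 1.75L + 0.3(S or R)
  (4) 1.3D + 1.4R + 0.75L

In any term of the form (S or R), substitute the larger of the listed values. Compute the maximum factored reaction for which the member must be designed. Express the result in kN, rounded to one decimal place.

608.3 kN

(S or R) → R = 178.5 kN.
(1) 1.3(90.6) + 0.6(46.7) + 0.75(178.5) = 117.8 + 28.0 + 133.9 = 279.7
(2) 1.4(90.6) = 126.8
(3) 1.35(90.6) + 1.75(247.1) + 0.3(178.5) = 122.3 + 432.4 + 53.6 = 608.3
(4) 1.3(90.6) + 1.4(178.5) + 0.75(247.1) = 117.8 + 249.9 + 185.3 = 553.0
The controlling combination is 3, giving 608.3 kN.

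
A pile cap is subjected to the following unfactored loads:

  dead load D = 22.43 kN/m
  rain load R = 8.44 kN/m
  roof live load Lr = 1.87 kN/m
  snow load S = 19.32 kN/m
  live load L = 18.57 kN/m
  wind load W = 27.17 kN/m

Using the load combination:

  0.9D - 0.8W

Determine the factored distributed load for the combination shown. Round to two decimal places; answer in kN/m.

-1.55 kN/m

0.9(22.43) - 0.8(27.17) = 20.19 - 21.74 = -1.55
w_u = -1.55 kN/m.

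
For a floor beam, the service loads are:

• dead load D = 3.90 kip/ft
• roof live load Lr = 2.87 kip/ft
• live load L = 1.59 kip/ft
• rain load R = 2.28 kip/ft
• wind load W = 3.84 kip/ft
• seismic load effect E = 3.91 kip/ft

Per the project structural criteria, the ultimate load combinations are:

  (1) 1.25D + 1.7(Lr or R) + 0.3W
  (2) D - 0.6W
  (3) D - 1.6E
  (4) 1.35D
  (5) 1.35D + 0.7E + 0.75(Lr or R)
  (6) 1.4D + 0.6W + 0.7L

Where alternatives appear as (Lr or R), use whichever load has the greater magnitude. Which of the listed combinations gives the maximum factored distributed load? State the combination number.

(Lr or R) → Lr = 2.87 kip/ft.
(1) 1.25(3.90) + 1.7(2.87) + 0.3(3.84) = 4.88 + 4.88 + 1.15 = 10.91
(2) 1.0(3.90) - 0.6(3.84) = 3.90 - 2.30 = 1.60
(3) 1.0(3.90) - 1.6(3.91) = 3.90 - 6.26 = -2.36
(4) 1.35(3.90) = 5.27
(5) 1.35(3.90) + 0.7(3.91) + 0.75(2.87) = 10.15
(6) 1.4(3.90) + 0.6(3.84) + 0.7(1.59) = 8.88
The largest value is 10.91 kip/ft from combination 1.

Combination 1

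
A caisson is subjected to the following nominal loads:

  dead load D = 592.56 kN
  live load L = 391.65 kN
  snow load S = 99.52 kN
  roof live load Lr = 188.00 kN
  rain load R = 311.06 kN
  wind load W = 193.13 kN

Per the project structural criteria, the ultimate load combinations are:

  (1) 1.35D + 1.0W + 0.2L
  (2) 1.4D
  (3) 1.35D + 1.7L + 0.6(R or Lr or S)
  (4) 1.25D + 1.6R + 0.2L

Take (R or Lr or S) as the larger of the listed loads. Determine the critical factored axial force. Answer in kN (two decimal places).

1652.40 kN

(R or Lr or S) → R = 311.06 kN.
(1) 1.35(592.56) + 1.0(193.13) + 0.2(391.65) = 799.96 + 193.13 + 78.33 = 1071.42
(2) 1.4(592.56) = 829.58
(3) 1.35(592.56) + 1.7(391.65) + 0.6(311.06) = 1652.40
(4) 1.25(592.56) + 1.6(311.06) + 0.2(391.65) = 740.70 + 497.70 + 78.33 = 1316.73
Combination 3 governs: N_u = 1652.40 kN.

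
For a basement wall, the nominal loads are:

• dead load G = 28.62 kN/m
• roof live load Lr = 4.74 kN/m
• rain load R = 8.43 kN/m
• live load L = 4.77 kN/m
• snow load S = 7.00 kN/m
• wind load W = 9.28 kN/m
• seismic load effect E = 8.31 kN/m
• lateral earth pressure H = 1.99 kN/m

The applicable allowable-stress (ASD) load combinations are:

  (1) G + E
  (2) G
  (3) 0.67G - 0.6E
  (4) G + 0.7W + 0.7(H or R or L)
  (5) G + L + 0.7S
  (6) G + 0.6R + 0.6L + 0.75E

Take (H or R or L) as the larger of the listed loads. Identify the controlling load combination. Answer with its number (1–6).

Combination 6

(H or R or L) → R = 8.43 kN/m.
(1) 1.0(28.62) + 1.0(8.31) = 28.62 + 8.31 = 36.93
(2) 1.0(28.62) = 28.62
(3) 0.67(28.62) - 0.6(8.31) = 19.18 - 4.99 = 14.19
(4) 1.0(28.62) + 0.7(9.28) + 0.7(8.43) = 28.62 + 6.50 + 5.90 = 41.02
(5) 1.0(28.62) + 1.0(4.77) + 0.7(7.00) = 28.62 + 4.77 + 4.90 = 38.29
(6) 1.0(28.62) + 0.6(8.43) + 0.6(4.77) + 0.75(8.31) = 28.62 + 5.06 + 2.86 + 6.23 = 42.77
The largest value is 42.77 kN/m from combination 6.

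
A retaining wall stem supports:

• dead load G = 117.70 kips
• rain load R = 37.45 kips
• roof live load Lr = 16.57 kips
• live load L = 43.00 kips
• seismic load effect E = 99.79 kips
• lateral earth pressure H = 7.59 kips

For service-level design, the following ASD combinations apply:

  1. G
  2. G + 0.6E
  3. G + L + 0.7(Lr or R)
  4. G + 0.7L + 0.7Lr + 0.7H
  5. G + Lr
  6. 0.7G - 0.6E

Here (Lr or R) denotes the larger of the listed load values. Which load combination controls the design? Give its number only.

Combination 3

(Lr or R) → R = 37.45 kips.
1. 1.0(117.70) = 117.70
2. 1.0(117.70) + 0.6(99.79) = 117.70 + 59.87 = 177.57
3. 1.0(117.70) + 1.0(43.00) + 0.7(37.45) = 117.70 + 43.00 + 26.22 = 186.92
4. 1.0(117.70) + 0.7(43.00) + 0.7(16.57) + 0.7(7.59) = 117.70 + 30.10 + 11.60 + 5.31 = 164.71
5. 1.0(117.70) + 1.0(16.57) = 117.70 + 16.57 = 134.27
6. 0.7(117.70) - 0.6(99.79) = 82.39 - 59.87 = 22.52
The largest value is 186.92 kips from combination 3.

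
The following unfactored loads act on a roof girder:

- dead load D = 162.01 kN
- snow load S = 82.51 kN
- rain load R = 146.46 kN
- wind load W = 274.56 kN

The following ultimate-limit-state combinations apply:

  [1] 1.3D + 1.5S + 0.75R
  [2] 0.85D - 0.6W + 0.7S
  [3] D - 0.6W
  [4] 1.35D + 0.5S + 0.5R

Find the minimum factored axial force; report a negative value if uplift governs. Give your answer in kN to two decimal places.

-2.73 kN

[1] 1.3(162.01) + 1.5(82.51) + 0.75(146.46) = 444.22
[2] 0.85(162.01) - 0.6(274.56) + 0.7(82.51) = 137.71 - 164.74 + 57.76 = 30.73
[3] 1.0(162.01) - 0.6(274.56) = 162.01 - 164.74 = -2.73
[4] 1.35(162.01) + 0.5(82.51) + 0.5(146.46) = 218.71 + 41.26 + 73.23 = 333.20
Combination 3 gives the minimum: -2.73 kN.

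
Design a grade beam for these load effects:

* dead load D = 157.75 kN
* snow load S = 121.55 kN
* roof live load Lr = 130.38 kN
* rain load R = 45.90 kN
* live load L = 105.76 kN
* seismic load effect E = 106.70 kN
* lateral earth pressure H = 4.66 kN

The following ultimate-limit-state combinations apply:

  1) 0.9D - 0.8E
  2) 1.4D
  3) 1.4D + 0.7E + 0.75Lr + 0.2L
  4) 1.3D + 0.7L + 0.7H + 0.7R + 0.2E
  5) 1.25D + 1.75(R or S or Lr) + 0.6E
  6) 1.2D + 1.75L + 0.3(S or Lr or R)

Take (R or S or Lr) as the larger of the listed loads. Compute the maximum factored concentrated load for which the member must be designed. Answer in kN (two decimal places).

489.37 kN

(R or S or Lr) → Lr = 130.38 kN; (S or Lr or R) → Lr = 130.38 kN.
1) 0.9(157.75) - 0.8(106.70) = 56.62
2) 1.4(157.75) = 220.85
3) 1.4(157.75) + 0.7(106.70) + 0.75(130.38) + 0.2(105.76) = 414.48
4) 1.3(157.75) + 0.7(105.76) + 0.7(4.66) + 0.7(45.90) + 0.2(106.70) = 335.84
5) 1.25(157.75) + 1.75(130.38) + 0.6(106.70) = 489.37
6) 1.2(157.75) + 1.75(105.76) + 0.3(130.38) = 413.49
The controlling combination is 5, giving 489.37 kN.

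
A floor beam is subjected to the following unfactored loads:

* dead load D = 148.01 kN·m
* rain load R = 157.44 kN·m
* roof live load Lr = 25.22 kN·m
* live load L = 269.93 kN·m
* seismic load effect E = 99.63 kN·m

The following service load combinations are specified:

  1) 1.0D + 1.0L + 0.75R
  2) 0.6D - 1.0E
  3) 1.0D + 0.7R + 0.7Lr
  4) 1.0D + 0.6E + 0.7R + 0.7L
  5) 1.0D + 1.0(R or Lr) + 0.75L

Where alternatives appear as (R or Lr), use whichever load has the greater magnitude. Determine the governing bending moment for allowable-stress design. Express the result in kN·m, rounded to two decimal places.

536.02 kN·m

(R or Lr) → R = 157.44 kN·m.
1) 1.0(148.01) + 1.0(269.93) + 0.75(157.44) = 148.01 + 269.93 + 118.08 = 536.02
2) 0.6(148.01) - 1.0(99.63) = 88.81 - 99.63 = -10.82
3) 1.0(148.01) + 0.7(157.44) + 0.7(25.22) = 148.01 + 110.21 + 17.65 = 275.87
4) 1.0(148.01) + 0.6(99.63) + 0.7(157.44) + 0.7(269.93) = 148.01 + 59.78 + 110.21 + 188.95 = 506.95
5) 1.0(148.01) + 1.0(157.44) + 0.75(269.93) = 148.01 + 157.44 + 202.45 = 507.90
Maximum is from combination 1.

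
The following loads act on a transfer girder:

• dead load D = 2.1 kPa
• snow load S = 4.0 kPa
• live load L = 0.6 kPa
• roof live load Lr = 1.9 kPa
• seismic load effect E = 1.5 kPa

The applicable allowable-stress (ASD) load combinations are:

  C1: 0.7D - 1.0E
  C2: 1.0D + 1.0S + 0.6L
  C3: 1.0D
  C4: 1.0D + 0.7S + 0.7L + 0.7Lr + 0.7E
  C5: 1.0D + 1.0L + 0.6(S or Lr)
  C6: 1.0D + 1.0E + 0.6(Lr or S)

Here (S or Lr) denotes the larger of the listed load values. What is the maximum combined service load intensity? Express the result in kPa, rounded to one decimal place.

7.7 kPa

(S or Lr) → S = 4.0 kPa; (Lr or S) → S = 4.0 kPa.
C1: 0.7(2.1) - 1.0(1.5) = 1.5 - 1.5 = -0.0
C2: 1.0(2.1) + 1.0(4.0) + 0.6(0.6) = 2.1 + 4.0 + 0.4 = 6.5
C3: 1.0(2.1) = 2.1
C4: 1.0(2.1) + 0.7(4.0) + 0.7(0.6) + 0.7(1.9) + 0.7(1.5) = 2.1 + 2.8 + 0.4 + 1.3 + 1.1 = 7.7
C5: 1.0(2.1) + 1.0(0.6) + 0.6(4.0) = 2.1 + 0.6 + 2.4 = 5.1
C6: 1.0(2.1) + 1.0(1.5) + 0.6(4.0) = 2.1 + 1.5 + 2.4 = 6.0
The controlling combination is 4, giving 7.7 kPa.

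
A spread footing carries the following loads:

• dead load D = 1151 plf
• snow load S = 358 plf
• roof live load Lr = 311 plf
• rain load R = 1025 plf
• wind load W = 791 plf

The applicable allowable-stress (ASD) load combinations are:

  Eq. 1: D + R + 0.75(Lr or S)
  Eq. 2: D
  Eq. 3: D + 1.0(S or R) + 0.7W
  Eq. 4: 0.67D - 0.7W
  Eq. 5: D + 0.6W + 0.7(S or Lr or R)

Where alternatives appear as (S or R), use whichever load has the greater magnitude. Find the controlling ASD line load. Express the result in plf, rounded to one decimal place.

2729.7 plf

(Lr or S) → S = 358 plf; (S or R) → R = 1025 plf; (S or Lr or R) → R = 1025 plf.
Eq. 1: 1.0(1151) + 1.0(1025) + 0.75(358) = 1151.0 + 1025.0 + 268.5 = 2444.5
Eq. 2: 1.0(1151) = 1151.0
Eq. 3: 1.0(1151) + 1.0(1025) + 0.7(791) = 1151.0 + 1025.0 + 553.7 = 2729.7
Eq. 4: 0.67(1151) - 0.7(791) = 771.2 - 553.7 = 217.5
Eq. 5: 1.0(1151) + 0.6(791) + 0.7(1025) = 1151.0 + 474.6 + 717.5 = 2343.1
Maximum is from combination 3.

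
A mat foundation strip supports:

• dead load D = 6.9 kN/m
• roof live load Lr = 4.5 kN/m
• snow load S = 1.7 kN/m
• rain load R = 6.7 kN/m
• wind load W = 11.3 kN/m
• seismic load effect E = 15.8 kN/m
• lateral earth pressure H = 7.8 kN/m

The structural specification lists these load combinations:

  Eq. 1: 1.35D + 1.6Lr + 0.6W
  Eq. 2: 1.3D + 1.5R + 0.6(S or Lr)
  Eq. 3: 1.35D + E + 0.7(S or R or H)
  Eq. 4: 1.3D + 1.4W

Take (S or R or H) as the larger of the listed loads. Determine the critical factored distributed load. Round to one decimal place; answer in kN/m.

(S or Lr) → Lr = 4.5 kN/m; (S or R or H) → H = 7.8 kN/m.
Eq. 1: 1.35(6.9) + 1.6(4.5) + 0.6(11.3) = 9.3 + 7.2 + 6.8 = 23.3
Eq. 2: 1.3(6.9) + 1.5(6.7) + 0.6(4.5) = 21.7
Eq. 3: 1.35(6.9) + 1.0(15.8) + 0.7(7.8) = 9.3 + 15.8 + 5.5 = 30.6
Eq. 4: 1.3(6.9) + 1.4(11.3) = 9.0 + 15.8 = 24.8
Maximum is from combination 3.

30.6 kN/m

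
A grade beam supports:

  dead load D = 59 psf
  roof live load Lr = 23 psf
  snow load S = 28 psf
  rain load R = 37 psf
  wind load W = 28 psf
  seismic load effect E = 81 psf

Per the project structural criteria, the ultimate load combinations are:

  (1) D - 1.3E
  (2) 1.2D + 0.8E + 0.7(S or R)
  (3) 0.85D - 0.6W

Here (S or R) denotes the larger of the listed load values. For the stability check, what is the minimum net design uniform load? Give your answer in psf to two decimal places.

-46.30 psf

(S or R) → R = 37 psf.
(1) 1.0(59) - 1.3(81) = 59.00 - 105.30 = -46.30
(2) 1.2(59) + 0.8(81) + 0.7(37) = 70.80 + 64.80 + 25.90 = 161.50
(3) 0.85(59) - 0.6(28) = 50.15 - 16.80 = 33.35
Combination 1 gives the minimum: -46.30 psf.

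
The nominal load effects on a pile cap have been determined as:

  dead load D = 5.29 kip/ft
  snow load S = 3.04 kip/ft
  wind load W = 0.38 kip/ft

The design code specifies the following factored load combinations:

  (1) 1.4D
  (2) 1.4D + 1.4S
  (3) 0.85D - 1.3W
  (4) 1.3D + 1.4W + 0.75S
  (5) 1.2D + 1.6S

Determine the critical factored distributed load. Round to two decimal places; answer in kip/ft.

11.66 kip/ft

(1) 1.4(5.29) = 7.41
(2) 1.4(5.29) + 1.4(3.04) = 11.66
(3) 0.85(5.29) - 1.3(0.38) = 4.00
(4) 1.3(5.29) + 1.4(0.38) + 0.75(3.04) = 6.88 + 0.53 + 2.28 = 9.69
(5) 1.2(5.29) + 1.6(3.04) = 6.35 + 4.86 = 11.21
Combination 2 governs: w_u = 11.66 kip/ft.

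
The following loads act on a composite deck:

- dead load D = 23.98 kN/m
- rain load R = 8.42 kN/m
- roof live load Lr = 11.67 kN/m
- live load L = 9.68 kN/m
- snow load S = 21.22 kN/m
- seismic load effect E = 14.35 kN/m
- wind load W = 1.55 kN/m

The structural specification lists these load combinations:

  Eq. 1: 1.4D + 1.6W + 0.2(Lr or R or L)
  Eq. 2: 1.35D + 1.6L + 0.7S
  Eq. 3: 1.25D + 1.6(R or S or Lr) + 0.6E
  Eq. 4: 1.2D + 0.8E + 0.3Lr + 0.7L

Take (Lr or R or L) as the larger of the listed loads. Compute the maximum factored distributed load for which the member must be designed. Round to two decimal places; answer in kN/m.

72.54 kN/m

(Lr or R or L) → Lr = 11.67 kN/m; (R or S or Lr) → S = 21.22 kN/m.
Eq. 1: 1.4(23.98) + 1.6(1.55) + 0.2(11.67) = 38.39
Eq. 2: 1.35(23.98) + 1.6(9.68) + 0.7(21.22) = 62.72
Eq. 3: 1.25(23.98) + 1.6(21.22) + 0.6(14.35) = 29.98 + 33.95 + 8.61 = 72.54
Eq. 4: 1.2(23.98) + 0.8(14.35) + 0.3(11.67) + 0.7(9.68) = 50.53
Maximum is from combination 3.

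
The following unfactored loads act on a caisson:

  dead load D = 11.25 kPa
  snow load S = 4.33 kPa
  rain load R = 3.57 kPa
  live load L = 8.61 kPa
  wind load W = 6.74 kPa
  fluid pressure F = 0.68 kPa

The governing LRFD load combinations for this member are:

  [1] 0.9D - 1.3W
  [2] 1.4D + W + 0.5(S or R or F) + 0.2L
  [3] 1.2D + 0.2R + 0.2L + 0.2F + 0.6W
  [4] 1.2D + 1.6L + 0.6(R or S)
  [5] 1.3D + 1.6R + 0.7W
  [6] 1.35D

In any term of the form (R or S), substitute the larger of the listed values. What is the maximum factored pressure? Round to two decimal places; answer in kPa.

(S or R or F) → S = 4.33 kPa; (R or S) → S = 4.33 kPa.
[1] 0.9(11.25) - 1.3(6.74) = 1.36
[2] 1.4(11.25) + 1.0(6.74) + 0.5(4.33) + 0.2(8.61) = 26.38
[3] 1.2(11.25) + 0.2(3.57) + 0.2(8.61) + 0.2(0.68) + 0.6(6.74) = 20.12
[4] 1.2(11.25) + 1.6(8.61) + 0.6(4.33) = 29.87
[5] 1.3(11.25) + 1.6(3.57) + 0.7(6.74) = 25.06
[6] 1.35(11.25) = 15.19
The controlling combination is 4, giving 29.87 kPa.

29.87 kPa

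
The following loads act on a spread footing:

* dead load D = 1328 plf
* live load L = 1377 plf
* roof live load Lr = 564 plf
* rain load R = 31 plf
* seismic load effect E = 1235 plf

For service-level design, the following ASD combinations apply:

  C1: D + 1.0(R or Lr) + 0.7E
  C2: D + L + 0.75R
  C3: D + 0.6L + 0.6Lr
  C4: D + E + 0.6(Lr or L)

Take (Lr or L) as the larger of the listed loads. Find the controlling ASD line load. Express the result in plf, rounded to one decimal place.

3389.2 plf

(R or Lr) → Lr = 564 plf; (Lr or L) → L = 1377 plf.
C1: 1.0(1328) + 1.0(564) + 0.7(1235) = 1328.0 + 564.0 + 864.5 = 2756.5
C2: 1.0(1328) + 1.0(1377) + 0.75(31) = 1328.0 + 1377.0 + 23.3 = 2728.3
C3: 1.0(1328) + 0.6(1377) + 0.6(564) = 1328.0 + 826.2 + 338.4 = 2492.6
C4: 1.0(1328) + 1.0(1235) + 0.6(1377) = 1328.0 + 1235.0 + 826.2 = 3389.2
The controlling combination is 4, giving 3389.2 plf.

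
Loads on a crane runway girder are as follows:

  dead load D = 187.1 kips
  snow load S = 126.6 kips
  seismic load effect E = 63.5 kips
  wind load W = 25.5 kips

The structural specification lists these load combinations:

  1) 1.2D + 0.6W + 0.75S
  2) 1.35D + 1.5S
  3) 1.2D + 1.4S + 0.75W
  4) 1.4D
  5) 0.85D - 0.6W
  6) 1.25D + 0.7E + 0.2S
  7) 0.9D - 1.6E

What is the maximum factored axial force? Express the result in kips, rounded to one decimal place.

442.5 kips

1) 1.2(187.1) + 0.6(25.5) + 0.75(126.6) = 224.5 + 15.3 + 95.0 = 334.8
2) 1.35(187.1) + 1.5(126.6) = 252.6 + 189.9 = 442.5
3) 1.2(187.1) + 1.4(126.6) + 0.75(25.5) = 420.9
4) 1.4(187.1) = 261.9
5) 0.85(187.1) - 0.6(25.5) = 159.0 - 15.3 = 143.7
6) 1.25(187.1) + 0.7(63.5) + 0.2(126.6) = 303.6
7) 0.9(187.1) - 1.6(63.5) = 168.4 - 101.6 = 66.8
Maximum is from combination 2.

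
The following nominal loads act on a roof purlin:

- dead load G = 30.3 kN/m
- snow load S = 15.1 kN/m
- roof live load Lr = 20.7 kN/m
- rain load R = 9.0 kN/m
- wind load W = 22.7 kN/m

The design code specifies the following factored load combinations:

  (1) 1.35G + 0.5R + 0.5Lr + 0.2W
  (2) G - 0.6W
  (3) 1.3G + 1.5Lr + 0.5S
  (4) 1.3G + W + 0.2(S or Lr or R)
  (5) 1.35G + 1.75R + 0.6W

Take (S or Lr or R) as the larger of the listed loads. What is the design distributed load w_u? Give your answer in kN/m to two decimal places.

(S or Lr or R) → Lr = 20.7 kN/m.
(1) 1.35(30.3) + 0.5(9.0) + 0.5(20.7) + 0.2(22.7) = 40.91 + 4.50 + 10.35 + 4.54 = 60.30
(2) 1.0(30.3) - 0.6(22.7) = 30.30 - 13.62 = 16.68
(3) 1.3(30.3) + 1.5(20.7) + 0.5(15.1) = 39.39 + 31.05 + 7.55 = 77.99
(4) 1.3(30.3) + 1.0(22.7) + 0.2(20.7) = 39.39 + 22.70 + 4.14 = 66.23
(5) 1.35(30.3) + 1.75(9.0) + 0.6(22.7) = 40.91 + 15.75 + 13.62 = 70.28
The controlling combination is 3, giving 77.99 kN/m.

77.99 kN/m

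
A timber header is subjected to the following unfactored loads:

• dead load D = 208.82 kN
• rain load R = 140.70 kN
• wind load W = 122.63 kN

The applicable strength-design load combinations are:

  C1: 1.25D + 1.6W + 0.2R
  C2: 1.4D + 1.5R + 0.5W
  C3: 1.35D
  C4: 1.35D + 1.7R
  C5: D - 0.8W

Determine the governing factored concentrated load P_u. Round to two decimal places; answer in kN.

564.71 kN

C1: 1.25(208.82) + 1.6(122.63) + 0.2(140.70) = 485.37
C2: 1.4(208.82) + 1.5(140.70) + 0.5(122.63) = 564.71
C3: 1.35(208.82) = 281.91
C4: 1.35(208.82) + 1.7(140.70) = 521.10
C5: 1.0(208.82) - 0.8(122.63) = 110.72
The controlling combination is 2, giving 564.71 kN.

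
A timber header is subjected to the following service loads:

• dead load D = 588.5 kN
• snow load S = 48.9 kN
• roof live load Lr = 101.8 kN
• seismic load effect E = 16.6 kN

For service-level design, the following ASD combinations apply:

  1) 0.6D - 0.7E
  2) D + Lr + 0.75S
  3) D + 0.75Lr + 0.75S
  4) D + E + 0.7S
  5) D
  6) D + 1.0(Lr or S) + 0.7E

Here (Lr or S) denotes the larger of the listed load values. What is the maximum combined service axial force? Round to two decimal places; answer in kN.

726.98 kN

(Lr or S) → Lr = 101.8 kN.
1) 0.6(588.5) - 0.7(16.6) = 353.10 - 11.62 = 341.48
2) 1.0(588.5) + 1.0(101.8) + 0.75(48.9) = 588.50 + 101.80 + 36.68 = 726.98
3) 1.0(588.5) + 0.75(101.8) + 0.75(48.9) = 588.50 + 76.35 + 36.68 = 701.53
4) 1.0(588.5) + 1.0(16.6) + 0.7(48.9) = 588.50 + 16.60 + 34.23 = 639.33
5) 1.0(588.5) = 588.50
6) 1.0(588.5) + 1.0(101.8) + 0.7(16.6) = 588.50 + 101.80 + 11.62 = 701.92
Maximum is from combination 2.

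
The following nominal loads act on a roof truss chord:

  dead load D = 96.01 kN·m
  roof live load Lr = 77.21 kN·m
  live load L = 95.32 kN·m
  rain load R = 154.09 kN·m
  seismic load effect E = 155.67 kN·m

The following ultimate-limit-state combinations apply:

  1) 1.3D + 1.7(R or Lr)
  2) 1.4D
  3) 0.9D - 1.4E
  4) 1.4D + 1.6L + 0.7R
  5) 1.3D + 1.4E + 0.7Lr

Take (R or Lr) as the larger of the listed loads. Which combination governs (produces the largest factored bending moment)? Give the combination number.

(R or Lr) → R = 154.09 kN·m.
1) 1.3(96.01) + 1.7(154.09) = 386.77
2) 1.4(96.01) = 134.41
3) 0.9(96.01) - 1.4(155.67) = 86.41 - 217.94 = -131.53
4) 1.4(96.01) + 1.6(95.32) + 0.7(154.09) = 394.79
5) 1.3(96.01) + 1.4(155.67) + 0.7(77.21) = 124.81 + 217.94 + 54.05 = 396.80
The largest value is 396.80 kN·m from combination 5.

Combination 5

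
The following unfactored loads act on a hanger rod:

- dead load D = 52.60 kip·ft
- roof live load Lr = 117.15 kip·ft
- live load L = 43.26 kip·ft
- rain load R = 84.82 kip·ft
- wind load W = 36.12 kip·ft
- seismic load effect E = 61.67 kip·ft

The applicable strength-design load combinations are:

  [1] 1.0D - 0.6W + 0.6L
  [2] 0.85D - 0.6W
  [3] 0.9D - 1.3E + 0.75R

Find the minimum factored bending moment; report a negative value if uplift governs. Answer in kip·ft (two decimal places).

23.04 kip·ft

[1] 1.0(52.60) - 0.6(36.12) + 0.6(43.26) = 56.88
[2] 0.85(52.60) - 0.6(36.12) = 44.71 - 21.67 = 23.04
[3] 0.9(52.60) - 1.3(61.67) + 0.75(84.82) = 30.78
Combination 2 gives the minimum: 23.04 kip·ft.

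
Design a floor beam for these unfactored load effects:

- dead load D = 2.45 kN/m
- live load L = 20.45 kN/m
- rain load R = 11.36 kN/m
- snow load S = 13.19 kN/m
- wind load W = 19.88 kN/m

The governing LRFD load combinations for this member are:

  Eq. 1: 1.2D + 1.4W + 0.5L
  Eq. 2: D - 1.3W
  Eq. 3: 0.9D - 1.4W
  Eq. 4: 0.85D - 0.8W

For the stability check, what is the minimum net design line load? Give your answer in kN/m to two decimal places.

-25.63 kN/m

Eq. 1: 1.2(2.45) + 1.4(19.88) + 0.5(20.45) = 41.00
Eq. 2: 1.0(2.45) - 1.3(19.88) = -23.39
Eq. 3: 0.9(2.45) - 1.4(19.88) = -25.63
Eq. 4: 0.85(2.45) - 0.8(19.88) = -13.82
Combination 3 gives the minimum: -25.63 kN/m.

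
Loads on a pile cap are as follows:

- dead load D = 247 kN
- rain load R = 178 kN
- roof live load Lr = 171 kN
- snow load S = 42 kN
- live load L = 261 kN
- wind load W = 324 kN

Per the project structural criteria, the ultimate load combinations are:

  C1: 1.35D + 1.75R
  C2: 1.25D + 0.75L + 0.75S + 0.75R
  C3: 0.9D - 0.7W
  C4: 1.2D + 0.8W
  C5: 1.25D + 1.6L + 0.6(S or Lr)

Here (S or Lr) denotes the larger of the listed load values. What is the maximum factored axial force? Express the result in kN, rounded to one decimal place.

829.0 kN

(S or Lr) → Lr = 171 kN.
C1: 1.35(247) + 1.75(178) = 333.5 + 311.5 = 645.0
C2: 1.25(247) + 0.75(261) + 0.75(42) + 0.75(178) = 669.5
C3: 0.9(247) - 0.7(324) = 222.3 - 226.8 = -4.5
C4: 1.2(247) + 0.8(324) = 296.4 + 259.2 = 555.6
C5: 1.25(247) + 1.6(261) + 0.6(171) = 308.8 + 417.6 + 102.6 = 829.0
The controlling combination is 5, giving 829.0 kN.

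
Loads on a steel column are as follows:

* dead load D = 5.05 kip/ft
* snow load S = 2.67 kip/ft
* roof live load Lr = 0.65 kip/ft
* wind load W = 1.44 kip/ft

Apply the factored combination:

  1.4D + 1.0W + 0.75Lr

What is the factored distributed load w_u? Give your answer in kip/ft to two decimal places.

1.4(5.05) + 1.0(1.44) + 0.75(0.65) = 7.07 + 1.44 + 0.49 = 9.00
w_u = 9.00 kip/ft.

9.00 kip/ft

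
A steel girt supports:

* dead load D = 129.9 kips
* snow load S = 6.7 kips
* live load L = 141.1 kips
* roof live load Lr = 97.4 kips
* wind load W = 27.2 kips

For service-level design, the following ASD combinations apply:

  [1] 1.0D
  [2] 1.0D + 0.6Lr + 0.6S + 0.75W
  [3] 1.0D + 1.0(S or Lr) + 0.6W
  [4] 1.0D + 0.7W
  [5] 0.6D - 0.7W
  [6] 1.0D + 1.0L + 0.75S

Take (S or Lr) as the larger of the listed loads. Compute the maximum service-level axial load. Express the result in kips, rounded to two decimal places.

276.03 kips

(S or Lr) → Lr = 97.4 kips.
[1] 1.0(129.9) = 129.90
[2] 1.0(129.9) + 0.6(97.4) + 0.6(6.7) + 0.75(27.2) = 212.76
[3] 1.0(129.9) + 1.0(97.4) + 0.6(27.2) = 243.62
[4] 1.0(129.9) + 0.7(27.2) = 148.94
[5] 0.6(129.9) - 0.7(27.2) = 58.90
[6] 1.0(129.9) + 1.0(141.1) + 0.75(6.7) = 276.03
The controlling combination is 6, giving 276.03 kips.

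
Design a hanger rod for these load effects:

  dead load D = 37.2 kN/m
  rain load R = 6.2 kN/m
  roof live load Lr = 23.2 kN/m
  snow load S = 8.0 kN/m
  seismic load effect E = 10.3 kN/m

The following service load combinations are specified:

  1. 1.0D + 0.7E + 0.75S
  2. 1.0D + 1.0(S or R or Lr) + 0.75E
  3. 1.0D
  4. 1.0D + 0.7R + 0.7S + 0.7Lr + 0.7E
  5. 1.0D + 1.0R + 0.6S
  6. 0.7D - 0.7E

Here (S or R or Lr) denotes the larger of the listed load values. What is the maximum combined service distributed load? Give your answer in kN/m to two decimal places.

(S or R or Lr) → Lr = 23.2 kN/m.
1. 1.0(37.2) + 0.7(10.3) + 0.75(8.0) = 37.20 + 7.21 + 6.00 = 50.41
2. 1.0(37.2) + 1.0(23.2) + 0.75(10.3) = 37.20 + 23.20 + 7.73 = 68.13
3. 1.0(37.2) = 37.20
4. 1.0(37.2) + 0.7(6.2) + 0.7(8.0) + 0.7(23.2) + 0.7(10.3) = 37.20 + 4.34 + 5.60 + 16.24 + 7.21 = 70.59
5. 1.0(37.2) + 1.0(6.2) + 0.6(8.0) = 37.20 + 6.20 + 4.80 = 48.20
6. 0.7(37.2) - 0.7(10.3) = 26.04 - 7.21 = 18.83
Maximum is from combination 4.

70.59 kN/m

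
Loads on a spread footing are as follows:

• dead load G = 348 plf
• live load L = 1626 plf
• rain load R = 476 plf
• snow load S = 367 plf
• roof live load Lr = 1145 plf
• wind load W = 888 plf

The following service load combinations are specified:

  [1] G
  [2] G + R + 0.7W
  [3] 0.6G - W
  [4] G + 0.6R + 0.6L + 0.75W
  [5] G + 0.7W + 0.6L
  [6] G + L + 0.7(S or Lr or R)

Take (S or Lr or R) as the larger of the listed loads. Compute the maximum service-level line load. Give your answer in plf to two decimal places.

2775.50 plf

(S or Lr or R) → Lr = 1145 plf.
[1] 1.0(348) = 348.00
[2] 1.0(348) + 1.0(476) + 0.7(888) = 1445.60
[3] 0.6(348) - 1.0(888) = -679.20
[4] 1.0(348) + 0.6(476) + 0.6(1626) + 0.75(888) = 2275.20
[5] 1.0(348) + 0.7(888) + 0.6(1626) = 1945.20
[6] 1.0(348) + 1.0(1626) + 0.7(1145) = 2775.50
The controlling combination is 6, giving 2775.50 plf.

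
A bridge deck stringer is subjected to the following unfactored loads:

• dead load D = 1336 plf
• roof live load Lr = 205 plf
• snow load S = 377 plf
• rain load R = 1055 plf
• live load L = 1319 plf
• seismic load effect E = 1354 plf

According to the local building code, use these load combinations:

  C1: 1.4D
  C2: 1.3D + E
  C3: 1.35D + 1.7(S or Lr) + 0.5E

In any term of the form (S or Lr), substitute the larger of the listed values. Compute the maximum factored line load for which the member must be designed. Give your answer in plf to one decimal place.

3121.5 plf

(S or Lr) → S = 377 plf.
C1: 1.4(1336) = 1870.4
C2: 1.3(1336) + 1.0(1354) = 1736.8 + 1354.0 = 3090.8
C3: 1.35(1336) + 1.7(377) + 0.5(1354) = 1803.6 + 640.9 + 677.0 = 3121.5
The controlling combination is 3, giving 3121.5 plf.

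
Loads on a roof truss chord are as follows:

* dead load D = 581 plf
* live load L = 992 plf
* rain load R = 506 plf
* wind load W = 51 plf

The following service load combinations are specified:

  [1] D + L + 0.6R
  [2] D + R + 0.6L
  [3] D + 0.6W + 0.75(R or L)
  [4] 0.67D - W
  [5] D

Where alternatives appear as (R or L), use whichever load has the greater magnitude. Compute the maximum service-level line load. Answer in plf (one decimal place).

1876.6 plf

(R or L) → L = 992 plf.
[1] 1.0(581) + 1.0(992) + 0.6(506) = 581.0 + 992.0 + 303.6 = 1876.6
[2] 1.0(581) + 1.0(506) + 0.6(992) = 581.0 + 506.0 + 595.2 = 1682.2
[3] 1.0(581) + 0.6(51) + 0.75(992) = 581.0 + 30.6 + 744.0 = 1355.6
[4] 0.67(581) - 1.0(51) = 389.3 - 51.0 = 338.3
[5] 1.0(581) = 581.0
Maximum is from combination 1.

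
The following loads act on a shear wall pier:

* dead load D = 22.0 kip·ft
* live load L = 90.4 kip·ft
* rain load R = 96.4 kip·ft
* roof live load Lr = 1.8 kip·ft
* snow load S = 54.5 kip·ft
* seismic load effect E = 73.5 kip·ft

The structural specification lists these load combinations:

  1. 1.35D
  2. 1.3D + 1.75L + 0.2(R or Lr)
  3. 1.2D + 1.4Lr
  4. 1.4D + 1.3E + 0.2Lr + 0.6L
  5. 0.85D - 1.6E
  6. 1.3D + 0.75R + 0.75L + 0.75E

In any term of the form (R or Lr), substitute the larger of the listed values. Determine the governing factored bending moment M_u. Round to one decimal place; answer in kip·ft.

223.8 kip·ft

(R or Lr) → R = 96.4 kip·ft.
1. 1.35(22.0) = 29.7
2. 1.3(22.0) + 1.75(90.4) + 0.2(96.4) = 28.6 + 158.2 + 19.3 = 206.1
3. 1.2(22.0) + 1.4(1.8) = 26.4 + 2.5 = 28.9
4. 1.4(22.0) + 1.3(73.5) + 0.2(1.8) + 0.6(90.4) = 30.8 + 95.6 + 0.4 + 54.2 = 181.0
5. 0.85(22.0) - 1.6(73.5) = 18.7 - 117.6 = -98.9
6. 1.3(22.0) + 0.75(96.4) + 0.75(90.4) + 0.75(73.5) = 28.6 + 72.3 + 67.8 + 55.1 = 223.8
The controlling combination is 6, giving 223.8 kip·ft.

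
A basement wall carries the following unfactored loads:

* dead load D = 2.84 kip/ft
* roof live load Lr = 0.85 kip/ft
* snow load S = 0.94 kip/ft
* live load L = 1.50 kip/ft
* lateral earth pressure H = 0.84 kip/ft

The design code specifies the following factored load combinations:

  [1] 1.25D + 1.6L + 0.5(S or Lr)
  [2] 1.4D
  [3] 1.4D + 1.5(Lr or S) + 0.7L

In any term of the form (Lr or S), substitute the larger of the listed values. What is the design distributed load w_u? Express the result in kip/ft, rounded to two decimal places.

(S or Lr) → S = 0.94 kip/ft; (Lr or S) → S = 0.94 kip/ft.
[1] 1.25(2.84) + 1.6(1.50) + 0.5(0.94) = 3.55 + 2.40 + 0.47 = 6.42
[2] 1.4(2.84) = 3.98
[3] 1.4(2.84) + 1.5(0.94) + 0.7(1.50) = 3.98 + 1.41 + 1.05 = 6.44
Combination 3 governs: w_u = 6.44 kip/ft.

6.44 kip/ft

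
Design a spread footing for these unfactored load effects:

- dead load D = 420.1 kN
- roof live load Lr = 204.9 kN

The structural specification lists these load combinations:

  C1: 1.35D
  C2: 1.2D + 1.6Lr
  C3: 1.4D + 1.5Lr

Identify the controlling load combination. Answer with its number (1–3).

C1: 1.35(420.1) = 567.1
C2: 1.2(420.1) + 1.6(204.9) = 832.0
C3: 1.4(420.1) + 1.5(204.9) = 895.5
The largest value is 895.5 kN from combination 3.

Combination 3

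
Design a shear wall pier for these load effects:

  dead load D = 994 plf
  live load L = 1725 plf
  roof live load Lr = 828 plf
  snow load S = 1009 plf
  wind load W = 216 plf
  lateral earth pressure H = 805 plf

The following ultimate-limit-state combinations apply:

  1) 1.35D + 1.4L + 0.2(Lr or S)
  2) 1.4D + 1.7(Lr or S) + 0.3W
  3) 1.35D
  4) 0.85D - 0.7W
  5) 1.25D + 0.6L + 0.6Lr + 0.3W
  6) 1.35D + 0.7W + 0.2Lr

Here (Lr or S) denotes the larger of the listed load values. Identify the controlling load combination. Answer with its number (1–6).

Combination 1

(Lr or S) → S = 1009 plf.
1) 1.35(994) + 1.4(1725) + 0.2(1009) = 3958.7
2) 1.4(994) + 1.7(1009) + 0.3(216) = 3171.7
3) 1.35(994) = 1341.9
4) 0.85(994) - 0.7(216) = 693.7
5) 1.25(994) + 0.6(1725) + 0.6(828) + 0.3(216) = 2839.1
6) 1.35(994) + 0.7(216) + 0.2(828) = 1658.7
The largest value is 3958.7 plf from combination 1.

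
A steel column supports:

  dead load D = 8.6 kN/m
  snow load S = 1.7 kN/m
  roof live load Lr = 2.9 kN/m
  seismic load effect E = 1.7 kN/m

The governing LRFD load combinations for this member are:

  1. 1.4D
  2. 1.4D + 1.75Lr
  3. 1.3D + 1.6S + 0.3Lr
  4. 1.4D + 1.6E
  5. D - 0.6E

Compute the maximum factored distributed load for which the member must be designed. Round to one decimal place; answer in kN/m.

17.1 kN/m

1. 1.4(8.6) = 12.0
2. 1.4(8.6) + 1.75(2.9) = 12.0 + 5.1 = 17.1
3. 1.3(8.6) + 1.6(1.7) + 0.3(2.9) = 11.2 + 2.7 + 0.9 = 14.8
4. 1.4(8.6) + 1.6(1.7) = 14.8
5. 1.0(8.6) - 0.6(1.7) = 8.6 - 1.0 = 7.6
Maximum is from combination 2.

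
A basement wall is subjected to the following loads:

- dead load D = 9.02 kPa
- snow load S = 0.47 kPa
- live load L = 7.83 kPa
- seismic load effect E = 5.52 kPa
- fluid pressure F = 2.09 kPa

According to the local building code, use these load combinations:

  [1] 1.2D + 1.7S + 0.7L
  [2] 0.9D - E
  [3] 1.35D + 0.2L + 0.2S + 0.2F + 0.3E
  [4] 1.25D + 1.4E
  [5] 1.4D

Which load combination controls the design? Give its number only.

Combination 4

[1] 1.2(9.02) + 1.7(0.47) + 0.7(7.83) = 10.82 + 0.80 + 5.48 = 17.10
[2] 0.9(9.02) - 1.0(5.52) = 8.12 - 5.52 = 2.60
[3] 1.35(9.02) + 0.2(7.83) + 0.2(0.47) + 0.2(2.09) + 0.3(5.52) = 15.91
[4] 1.25(9.02) + 1.4(5.52) = 19.00
[5] 1.4(9.02) = 12.63
The largest value is 19.00 kPa from combination 4.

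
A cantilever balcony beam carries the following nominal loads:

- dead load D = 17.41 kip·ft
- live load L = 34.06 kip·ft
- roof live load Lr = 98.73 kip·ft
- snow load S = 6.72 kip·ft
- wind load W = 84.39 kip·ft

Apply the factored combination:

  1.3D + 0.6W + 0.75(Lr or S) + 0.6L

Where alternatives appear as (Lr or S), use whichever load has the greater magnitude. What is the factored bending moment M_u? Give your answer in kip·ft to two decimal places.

(Lr or S) → Lr = 98.73 kip·ft.
1.3(17.41) + 0.6(84.39) + 0.75(98.73) + 0.6(34.06) = 167.75
M_u = 167.75 kip·ft.

167.75 kip·ft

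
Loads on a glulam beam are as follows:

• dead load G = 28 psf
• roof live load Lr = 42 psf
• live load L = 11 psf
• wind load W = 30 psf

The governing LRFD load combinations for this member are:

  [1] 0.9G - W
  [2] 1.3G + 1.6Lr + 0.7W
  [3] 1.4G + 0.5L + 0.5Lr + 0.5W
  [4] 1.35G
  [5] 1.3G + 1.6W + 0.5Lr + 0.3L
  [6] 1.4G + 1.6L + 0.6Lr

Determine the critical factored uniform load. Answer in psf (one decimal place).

[1] 0.9(28) - 1.0(30) = 25.2 - 30.0 = -4.8
[2] 1.3(28) + 1.6(42) + 0.7(30) = 36.4 + 67.2 + 21.0 = 124.6
[3] 1.4(28) + 0.5(11) + 0.5(42) + 0.5(30) = 39.2 + 5.5 + 21.0 + 15.0 = 80.7
[4] 1.35(28) = 37.8
[5] 1.3(28) + 1.6(30) + 0.5(42) + 0.3(11) = 36.4 + 48.0 + 21.0 + 3.3 = 108.7
[6] 1.4(28) + 1.6(11) + 0.6(42) = 39.2 + 17.6 + 25.2 = 82.0
Combination 2 governs: q_u = 124.6 psf.

124.6 psf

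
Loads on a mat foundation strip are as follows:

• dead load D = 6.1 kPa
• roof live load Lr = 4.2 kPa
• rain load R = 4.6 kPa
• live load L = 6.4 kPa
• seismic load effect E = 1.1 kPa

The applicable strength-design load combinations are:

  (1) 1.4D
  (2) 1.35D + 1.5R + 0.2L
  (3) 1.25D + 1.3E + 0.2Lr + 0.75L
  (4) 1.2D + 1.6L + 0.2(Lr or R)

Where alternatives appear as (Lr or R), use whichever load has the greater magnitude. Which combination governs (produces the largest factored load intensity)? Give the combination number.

Combination 4

(Lr or R) → R = 4.6 kPa.
(1) 1.4(6.1) = 8.54
(2) 1.35(6.1) + 1.5(4.6) + 0.2(6.4) = 8.24 + 6.90 + 1.28 = 16.42
(3) 1.25(6.1) + 1.3(1.1) + 0.2(4.2) + 0.75(6.4) = 7.63 + 1.43 + 0.84 + 4.80 = 14.70
(4) 1.2(6.1) + 1.6(6.4) + 0.2(4.6) = 7.32 + 10.24 + 0.92 = 18.48
The largest value is 18.48 kPa from combination 4.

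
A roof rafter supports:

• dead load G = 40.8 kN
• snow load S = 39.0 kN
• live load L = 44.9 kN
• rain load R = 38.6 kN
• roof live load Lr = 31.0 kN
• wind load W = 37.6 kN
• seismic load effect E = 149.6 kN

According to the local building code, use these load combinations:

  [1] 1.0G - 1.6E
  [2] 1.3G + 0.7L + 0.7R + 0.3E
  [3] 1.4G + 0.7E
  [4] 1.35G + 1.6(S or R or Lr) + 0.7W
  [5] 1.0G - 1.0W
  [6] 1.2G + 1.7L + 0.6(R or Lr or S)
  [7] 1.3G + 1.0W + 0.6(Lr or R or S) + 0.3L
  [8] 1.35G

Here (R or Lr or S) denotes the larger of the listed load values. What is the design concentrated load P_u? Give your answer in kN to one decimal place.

161.8 kN

(S or R or Lr) → S = 39.0 kN; (R or Lr or S) → S = 39.0 kN; (Lr or R or S) → S = 39.0 kN.
[1] 1.0(40.8) - 1.6(149.6) = 40.8 - 239.4 = -198.6
[2] 1.3(40.8) + 0.7(44.9) + 0.7(38.6) + 0.3(149.6) = 156.4
[3] 1.4(40.8) + 0.7(149.6) = 57.1 + 104.7 = 161.8
[4] 1.35(40.8) + 1.6(39.0) + 0.7(37.6) = 55.1 + 62.4 + 26.3 = 143.8
[5] 1.0(40.8) - 1.0(37.6) = 40.8 - 37.6 = 3.2
[6] 1.2(40.8) + 1.7(44.9) + 0.6(39.0) = 49.0 + 76.3 + 23.4 = 148.7
[7] 1.3(40.8) + 1.0(37.6) + 0.6(39.0) + 0.3(44.9) = 53.0 + 37.6 + 23.4 + 13.5 = 127.5
[8] 1.35(40.8) = 55.1
The controlling combination is 3, giving 161.8 kN.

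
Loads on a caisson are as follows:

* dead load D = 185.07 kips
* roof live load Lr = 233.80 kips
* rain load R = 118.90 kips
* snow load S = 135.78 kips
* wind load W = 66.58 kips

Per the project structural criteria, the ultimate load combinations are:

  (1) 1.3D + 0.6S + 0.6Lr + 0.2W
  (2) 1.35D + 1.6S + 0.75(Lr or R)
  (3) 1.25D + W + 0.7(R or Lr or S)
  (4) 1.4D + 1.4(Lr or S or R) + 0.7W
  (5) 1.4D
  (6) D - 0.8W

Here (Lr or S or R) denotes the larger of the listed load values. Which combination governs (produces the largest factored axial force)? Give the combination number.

Combination 2

(Lr or R) → Lr = 233.80 kips; (R or Lr or S) → Lr = 233.80 kips; (Lr or S or R) → Lr = 233.80 kips.
(1) 1.3(185.07) + 0.6(135.78) + 0.6(233.80) + 0.2(66.58) = 240.59 + 81.47 + 140.28 + 13.32 = 475.66
(2) 1.35(185.07) + 1.6(135.78) + 0.75(233.80) = 249.84 + 217.25 + 175.35 = 642.44
(3) 1.25(185.07) + 1.0(66.58) + 0.7(233.80) = 231.34 + 66.58 + 163.66 = 461.58
(4) 1.4(185.07) + 1.4(233.80) + 0.7(66.58) = 633.02
(5) 1.4(185.07) = 259.10
(6) 1.0(185.07) - 0.8(66.58) = 185.07 - 53.26 = 131.81
The largest value is 642.44 kips from combination 2.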